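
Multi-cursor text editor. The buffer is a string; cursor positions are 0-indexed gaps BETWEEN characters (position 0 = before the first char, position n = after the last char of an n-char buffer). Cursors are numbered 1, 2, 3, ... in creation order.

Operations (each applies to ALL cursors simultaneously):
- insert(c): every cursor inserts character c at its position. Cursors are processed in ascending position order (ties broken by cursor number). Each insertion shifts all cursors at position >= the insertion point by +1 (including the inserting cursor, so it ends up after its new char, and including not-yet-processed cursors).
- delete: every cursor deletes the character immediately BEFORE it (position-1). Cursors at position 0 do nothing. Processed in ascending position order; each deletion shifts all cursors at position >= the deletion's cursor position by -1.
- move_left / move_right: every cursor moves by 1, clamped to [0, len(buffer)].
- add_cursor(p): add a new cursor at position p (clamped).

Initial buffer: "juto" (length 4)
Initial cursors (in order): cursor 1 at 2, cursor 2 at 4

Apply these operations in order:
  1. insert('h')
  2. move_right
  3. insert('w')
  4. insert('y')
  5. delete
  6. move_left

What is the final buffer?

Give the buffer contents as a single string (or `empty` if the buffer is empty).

Answer: juhtwohw

Derivation:
After op 1 (insert('h')): buffer="juhtoh" (len 6), cursors c1@3 c2@6, authorship ..1..2
After op 2 (move_right): buffer="juhtoh" (len 6), cursors c1@4 c2@6, authorship ..1..2
After op 3 (insert('w')): buffer="juhtwohw" (len 8), cursors c1@5 c2@8, authorship ..1.1.22
After op 4 (insert('y')): buffer="juhtwyohwy" (len 10), cursors c1@6 c2@10, authorship ..1.11.222
After op 5 (delete): buffer="juhtwohw" (len 8), cursors c1@5 c2@8, authorship ..1.1.22
After op 6 (move_left): buffer="juhtwohw" (len 8), cursors c1@4 c2@7, authorship ..1.1.22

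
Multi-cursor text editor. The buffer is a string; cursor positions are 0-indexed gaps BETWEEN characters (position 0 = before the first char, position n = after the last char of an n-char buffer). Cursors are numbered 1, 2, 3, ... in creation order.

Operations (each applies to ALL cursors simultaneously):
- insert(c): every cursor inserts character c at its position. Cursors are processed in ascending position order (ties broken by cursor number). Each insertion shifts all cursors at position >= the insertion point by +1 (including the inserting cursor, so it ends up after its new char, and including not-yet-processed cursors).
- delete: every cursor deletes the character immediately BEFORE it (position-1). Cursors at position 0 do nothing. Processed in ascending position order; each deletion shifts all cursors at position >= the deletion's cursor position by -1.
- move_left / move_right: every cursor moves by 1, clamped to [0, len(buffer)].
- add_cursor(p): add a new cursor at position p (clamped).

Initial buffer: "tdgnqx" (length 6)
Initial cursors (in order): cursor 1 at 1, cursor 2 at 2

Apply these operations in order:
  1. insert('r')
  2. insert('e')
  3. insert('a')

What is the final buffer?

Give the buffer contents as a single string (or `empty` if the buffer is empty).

Answer: treadreagnqx

Derivation:
After op 1 (insert('r')): buffer="trdrgnqx" (len 8), cursors c1@2 c2@4, authorship .1.2....
After op 2 (insert('e')): buffer="tredregnqx" (len 10), cursors c1@3 c2@6, authorship .11.22....
After op 3 (insert('a')): buffer="treadreagnqx" (len 12), cursors c1@4 c2@8, authorship .111.222....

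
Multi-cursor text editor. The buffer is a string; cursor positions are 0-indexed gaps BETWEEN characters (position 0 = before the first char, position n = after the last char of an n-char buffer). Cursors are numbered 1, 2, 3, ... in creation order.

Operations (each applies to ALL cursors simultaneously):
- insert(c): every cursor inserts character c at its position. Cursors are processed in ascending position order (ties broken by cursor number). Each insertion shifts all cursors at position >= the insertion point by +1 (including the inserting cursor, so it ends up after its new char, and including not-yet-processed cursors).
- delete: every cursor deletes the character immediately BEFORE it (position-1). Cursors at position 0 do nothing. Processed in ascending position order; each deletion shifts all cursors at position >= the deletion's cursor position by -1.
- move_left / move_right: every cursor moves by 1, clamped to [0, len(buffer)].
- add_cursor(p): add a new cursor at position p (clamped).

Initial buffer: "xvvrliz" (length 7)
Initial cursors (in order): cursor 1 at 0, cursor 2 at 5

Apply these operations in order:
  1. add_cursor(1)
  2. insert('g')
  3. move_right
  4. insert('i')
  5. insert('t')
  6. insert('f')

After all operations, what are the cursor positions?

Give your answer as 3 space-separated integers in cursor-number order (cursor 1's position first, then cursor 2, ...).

Answer: 5 18 10

Derivation:
After op 1 (add_cursor(1)): buffer="xvvrliz" (len 7), cursors c1@0 c3@1 c2@5, authorship .......
After op 2 (insert('g')): buffer="gxgvvrlgiz" (len 10), cursors c1@1 c3@3 c2@8, authorship 1.3....2..
After op 3 (move_right): buffer="gxgvvrlgiz" (len 10), cursors c1@2 c3@4 c2@9, authorship 1.3....2..
After op 4 (insert('i')): buffer="gxigvivrlgiiz" (len 13), cursors c1@3 c3@6 c2@12, authorship 1.13.3...2.2.
After op 5 (insert('t')): buffer="gxitgvitvrlgiitz" (len 16), cursors c1@4 c3@8 c2@15, authorship 1.113.33...2.22.
After op 6 (insert('f')): buffer="gxitfgvitfvrlgiitfz" (len 19), cursors c1@5 c3@10 c2@18, authorship 1.1113.333...2.222.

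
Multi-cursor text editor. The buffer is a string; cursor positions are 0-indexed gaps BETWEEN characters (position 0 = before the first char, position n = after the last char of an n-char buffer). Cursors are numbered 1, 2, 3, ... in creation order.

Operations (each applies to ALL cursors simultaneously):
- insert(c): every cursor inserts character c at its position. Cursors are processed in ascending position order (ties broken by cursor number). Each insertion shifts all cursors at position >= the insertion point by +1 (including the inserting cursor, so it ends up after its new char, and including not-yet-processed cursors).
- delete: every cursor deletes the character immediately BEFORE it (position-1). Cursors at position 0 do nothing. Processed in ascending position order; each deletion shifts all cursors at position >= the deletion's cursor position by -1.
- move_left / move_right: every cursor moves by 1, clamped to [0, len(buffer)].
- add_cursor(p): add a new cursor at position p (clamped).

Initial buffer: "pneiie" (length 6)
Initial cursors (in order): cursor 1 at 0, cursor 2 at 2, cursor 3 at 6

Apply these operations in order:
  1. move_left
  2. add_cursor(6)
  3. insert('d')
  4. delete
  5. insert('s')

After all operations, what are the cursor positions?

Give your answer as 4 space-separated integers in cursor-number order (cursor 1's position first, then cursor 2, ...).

After op 1 (move_left): buffer="pneiie" (len 6), cursors c1@0 c2@1 c3@5, authorship ......
After op 2 (add_cursor(6)): buffer="pneiie" (len 6), cursors c1@0 c2@1 c3@5 c4@6, authorship ......
After op 3 (insert('d')): buffer="dpdneiided" (len 10), cursors c1@1 c2@3 c3@8 c4@10, authorship 1.2....3.4
After op 4 (delete): buffer="pneiie" (len 6), cursors c1@0 c2@1 c3@5 c4@6, authorship ......
After op 5 (insert('s')): buffer="spsneiises" (len 10), cursors c1@1 c2@3 c3@8 c4@10, authorship 1.2....3.4

Answer: 1 3 8 10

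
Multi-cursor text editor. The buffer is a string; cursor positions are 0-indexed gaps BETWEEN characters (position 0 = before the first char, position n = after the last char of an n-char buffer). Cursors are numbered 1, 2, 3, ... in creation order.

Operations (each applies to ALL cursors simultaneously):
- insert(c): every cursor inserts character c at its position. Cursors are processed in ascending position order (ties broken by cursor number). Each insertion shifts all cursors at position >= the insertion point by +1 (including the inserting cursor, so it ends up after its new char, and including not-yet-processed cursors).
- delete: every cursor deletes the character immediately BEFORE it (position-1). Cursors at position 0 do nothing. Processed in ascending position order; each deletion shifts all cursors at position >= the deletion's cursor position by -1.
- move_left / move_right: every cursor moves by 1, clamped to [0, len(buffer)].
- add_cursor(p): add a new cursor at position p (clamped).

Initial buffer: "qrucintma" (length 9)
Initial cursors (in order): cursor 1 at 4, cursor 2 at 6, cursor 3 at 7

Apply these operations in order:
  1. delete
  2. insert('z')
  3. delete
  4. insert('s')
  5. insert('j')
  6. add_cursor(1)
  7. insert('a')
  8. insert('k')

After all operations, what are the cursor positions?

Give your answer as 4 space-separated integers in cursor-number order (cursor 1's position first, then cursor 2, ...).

After op 1 (delete): buffer="qruima" (len 6), cursors c1@3 c2@4 c3@4, authorship ......
After op 2 (insert('z')): buffer="qruzizzma" (len 9), cursors c1@4 c2@7 c3@7, authorship ...1.23..
After op 3 (delete): buffer="qruima" (len 6), cursors c1@3 c2@4 c3@4, authorship ......
After op 4 (insert('s')): buffer="qrusissma" (len 9), cursors c1@4 c2@7 c3@7, authorship ...1.23..
After op 5 (insert('j')): buffer="qrusjissjjma" (len 12), cursors c1@5 c2@10 c3@10, authorship ...11.2323..
After op 6 (add_cursor(1)): buffer="qrusjissjjma" (len 12), cursors c4@1 c1@5 c2@10 c3@10, authorship ...11.2323..
After op 7 (insert('a')): buffer="qarusjaissjjaama" (len 16), cursors c4@2 c1@7 c2@14 c3@14, authorship .4..111.232323..
After op 8 (insert('k')): buffer="qakrusjakissjjaakkma" (len 20), cursors c4@3 c1@9 c2@18 c3@18, authorship .44..1111.23232323..

Answer: 9 18 18 3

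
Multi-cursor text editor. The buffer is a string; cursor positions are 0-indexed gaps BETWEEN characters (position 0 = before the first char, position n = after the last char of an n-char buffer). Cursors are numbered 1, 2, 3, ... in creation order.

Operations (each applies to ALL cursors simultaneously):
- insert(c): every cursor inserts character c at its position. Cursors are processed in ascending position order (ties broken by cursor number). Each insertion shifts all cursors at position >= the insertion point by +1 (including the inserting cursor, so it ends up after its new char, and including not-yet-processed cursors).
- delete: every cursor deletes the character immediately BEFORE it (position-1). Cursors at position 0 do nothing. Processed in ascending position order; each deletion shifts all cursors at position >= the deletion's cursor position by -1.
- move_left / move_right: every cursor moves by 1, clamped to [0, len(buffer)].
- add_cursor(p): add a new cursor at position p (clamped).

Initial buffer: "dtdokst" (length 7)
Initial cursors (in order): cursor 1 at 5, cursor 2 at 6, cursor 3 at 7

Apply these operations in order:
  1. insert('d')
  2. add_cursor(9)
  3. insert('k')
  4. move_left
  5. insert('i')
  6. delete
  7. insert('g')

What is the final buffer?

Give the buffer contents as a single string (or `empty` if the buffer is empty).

After op 1 (insert('d')): buffer="dtdokdsdtd" (len 10), cursors c1@6 c2@8 c3@10, authorship .....1.2.3
After op 2 (add_cursor(9)): buffer="dtdokdsdtd" (len 10), cursors c1@6 c2@8 c4@9 c3@10, authorship .....1.2.3
After op 3 (insert('k')): buffer="dtdokdksdktkdk" (len 14), cursors c1@7 c2@10 c4@12 c3@14, authorship .....11.22.433
After op 4 (move_left): buffer="dtdokdksdktkdk" (len 14), cursors c1@6 c2@9 c4@11 c3@13, authorship .....11.22.433
After op 5 (insert('i')): buffer="dtdokdiksdiktikdik" (len 18), cursors c1@7 c2@11 c4@14 c3@17, authorship .....111.222.44333
After op 6 (delete): buffer="dtdokdksdktkdk" (len 14), cursors c1@6 c2@9 c4@11 c3@13, authorship .....11.22.433
After op 7 (insert('g')): buffer="dtdokdgksdgktgkdgk" (len 18), cursors c1@7 c2@11 c4@14 c3@17, authorship .....111.222.44333

Answer: dtdokdgksdgktgkdgk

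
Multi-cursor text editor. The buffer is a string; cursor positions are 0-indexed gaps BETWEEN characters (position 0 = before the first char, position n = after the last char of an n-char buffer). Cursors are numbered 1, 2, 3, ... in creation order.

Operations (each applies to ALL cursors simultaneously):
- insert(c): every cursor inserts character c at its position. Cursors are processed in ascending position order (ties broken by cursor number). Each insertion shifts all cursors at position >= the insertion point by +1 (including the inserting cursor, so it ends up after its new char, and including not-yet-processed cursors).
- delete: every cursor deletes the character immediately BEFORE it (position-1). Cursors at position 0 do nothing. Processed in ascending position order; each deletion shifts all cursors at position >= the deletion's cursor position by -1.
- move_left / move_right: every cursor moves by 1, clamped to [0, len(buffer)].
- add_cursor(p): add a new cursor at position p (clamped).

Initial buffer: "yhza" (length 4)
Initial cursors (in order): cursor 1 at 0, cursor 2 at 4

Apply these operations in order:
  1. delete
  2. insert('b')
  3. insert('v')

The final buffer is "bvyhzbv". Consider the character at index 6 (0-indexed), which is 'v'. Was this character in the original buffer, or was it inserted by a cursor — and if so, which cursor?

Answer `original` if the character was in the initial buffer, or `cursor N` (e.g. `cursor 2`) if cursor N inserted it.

Answer: cursor 2

Derivation:
After op 1 (delete): buffer="yhz" (len 3), cursors c1@0 c2@3, authorship ...
After op 2 (insert('b')): buffer="byhzb" (len 5), cursors c1@1 c2@5, authorship 1...2
After op 3 (insert('v')): buffer="bvyhzbv" (len 7), cursors c1@2 c2@7, authorship 11...22
Authorship (.=original, N=cursor N): 1 1 . . . 2 2
Index 6: author = 2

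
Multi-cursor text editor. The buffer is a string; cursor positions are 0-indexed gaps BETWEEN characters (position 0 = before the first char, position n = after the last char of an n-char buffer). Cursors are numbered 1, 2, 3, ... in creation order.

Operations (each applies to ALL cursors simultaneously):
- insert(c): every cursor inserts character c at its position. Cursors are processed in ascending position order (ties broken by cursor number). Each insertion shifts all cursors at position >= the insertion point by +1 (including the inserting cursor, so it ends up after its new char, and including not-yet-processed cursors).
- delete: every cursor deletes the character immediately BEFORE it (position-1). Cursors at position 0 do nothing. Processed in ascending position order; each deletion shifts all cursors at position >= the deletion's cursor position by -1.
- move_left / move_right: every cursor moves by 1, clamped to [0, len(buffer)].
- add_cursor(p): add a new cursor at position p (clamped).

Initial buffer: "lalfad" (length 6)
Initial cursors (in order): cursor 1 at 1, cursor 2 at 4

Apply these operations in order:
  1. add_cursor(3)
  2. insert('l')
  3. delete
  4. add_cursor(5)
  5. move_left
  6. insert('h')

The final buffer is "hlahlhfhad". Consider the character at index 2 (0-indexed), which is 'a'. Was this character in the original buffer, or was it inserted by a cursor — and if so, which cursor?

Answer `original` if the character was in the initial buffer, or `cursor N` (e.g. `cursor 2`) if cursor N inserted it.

Answer: original

Derivation:
After op 1 (add_cursor(3)): buffer="lalfad" (len 6), cursors c1@1 c3@3 c2@4, authorship ......
After op 2 (insert('l')): buffer="llallflad" (len 9), cursors c1@2 c3@5 c2@7, authorship .1..3.2..
After op 3 (delete): buffer="lalfad" (len 6), cursors c1@1 c3@3 c2@4, authorship ......
After op 4 (add_cursor(5)): buffer="lalfad" (len 6), cursors c1@1 c3@3 c2@4 c4@5, authorship ......
After op 5 (move_left): buffer="lalfad" (len 6), cursors c1@0 c3@2 c2@3 c4@4, authorship ......
After op 6 (insert('h')): buffer="hlahlhfhad" (len 10), cursors c1@1 c3@4 c2@6 c4@8, authorship 1..3.2.4..
Authorship (.=original, N=cursor N): 1 . . 3 . 2 . 4 . .
Index 2: author = original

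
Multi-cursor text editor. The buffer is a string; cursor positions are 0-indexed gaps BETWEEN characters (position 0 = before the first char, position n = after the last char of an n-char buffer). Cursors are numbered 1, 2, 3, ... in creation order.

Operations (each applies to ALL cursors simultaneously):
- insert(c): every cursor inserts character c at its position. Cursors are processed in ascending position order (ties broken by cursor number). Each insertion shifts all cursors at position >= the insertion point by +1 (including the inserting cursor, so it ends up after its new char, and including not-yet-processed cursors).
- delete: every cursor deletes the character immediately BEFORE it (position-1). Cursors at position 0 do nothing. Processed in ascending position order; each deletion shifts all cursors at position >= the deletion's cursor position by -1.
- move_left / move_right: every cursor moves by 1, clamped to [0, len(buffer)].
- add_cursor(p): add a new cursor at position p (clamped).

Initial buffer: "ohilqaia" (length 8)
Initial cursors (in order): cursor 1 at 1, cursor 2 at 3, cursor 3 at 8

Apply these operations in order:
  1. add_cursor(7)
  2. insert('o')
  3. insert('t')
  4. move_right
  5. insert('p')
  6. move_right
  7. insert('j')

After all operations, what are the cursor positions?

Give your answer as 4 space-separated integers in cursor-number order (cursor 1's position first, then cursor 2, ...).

Answer: 7 13 24 21

Derivation:
After op 1 (add_cursor(7)): buffer="ohilqaia" (len 8), cursors c1@1 c2@3 c4@7 c3@8, authorship ........
After op 2 (insert('o')): buffer="oohiolqaioao" (len 12), cursors c1@2 c2@5 c4@10 c3@12, authorship .1..2....4.3
After op 3 (insert('t')): buffer="oothiotlqaiotaot" (len 16), cursors c1@3 c2@7 c4@13 c3@16, authorship .11..22....44.33
After op 4 (move_right): buffer="oothiotlqaiotaot" (len 16), cursors c1@4 c2@8 c4@14 c3@16, authorship .11..22....44.33
After op 5 (insert('p')): buffer="oothpiotlpqaiotapotp" (len 20), cursors c1@5 c2@10 c4@17 c3@20, authorship .11.1.22.2...44.4333
After op 6 (move_right): buffer="oothpiotlpqaiotapotp" (len 20), cursors c1@6 c2@11 c4@18 c3@20, authorship .11.1.22.2...44.4333
After op 7 (insert('j')): buffer="oothpijotlpqjaiotapojtpj" (len 24), cursors c1@7 c2@13 c4@21 c3@24, authorship .11.1.122.2.2..44.434333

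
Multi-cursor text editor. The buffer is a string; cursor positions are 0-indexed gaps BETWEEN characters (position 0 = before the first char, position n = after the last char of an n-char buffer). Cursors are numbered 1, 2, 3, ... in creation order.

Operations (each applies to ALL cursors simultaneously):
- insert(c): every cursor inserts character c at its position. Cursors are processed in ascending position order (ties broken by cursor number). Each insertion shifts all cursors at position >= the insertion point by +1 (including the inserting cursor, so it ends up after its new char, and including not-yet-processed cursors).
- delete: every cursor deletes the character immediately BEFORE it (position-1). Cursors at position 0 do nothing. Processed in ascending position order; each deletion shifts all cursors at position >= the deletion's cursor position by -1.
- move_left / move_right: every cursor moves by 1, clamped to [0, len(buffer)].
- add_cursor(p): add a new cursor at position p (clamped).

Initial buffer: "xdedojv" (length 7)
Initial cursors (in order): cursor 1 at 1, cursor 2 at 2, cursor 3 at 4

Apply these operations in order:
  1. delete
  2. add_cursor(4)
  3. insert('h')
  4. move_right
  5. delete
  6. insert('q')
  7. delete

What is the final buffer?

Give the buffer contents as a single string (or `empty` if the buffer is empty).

Answer: hhjv

Derivation:
After op 1 (delete): buffer="eojv" (len 4), cursors c1@0 c2@0 c3@1, authorship ....
After op 2 (add_cursor(4)): buffer="eojv" (len 4), cursors c1@0 c2@0 c3@1 c4@4, authorship ....
After op 3 (insert('h')): buffer="hhehojvh" (len 8), cursors c1@2 c2@2 c3@4 c4@8, authorship 12.3...4
After op 4 (move_right): buffer="hhehojvh" (len 8), cursors c1@3 c2@3 c3@5 c4@8, authorship 12.3...4
After op 5 (delete): buffer="hhjv" (len 4), cursors c1@1 c2@1 c3@2 c4@4, authorship 13..
After op 6 (insert('q')): buffer="hqqhqjvq" (len 8), cursors c1@3 c2@3 c3@5 c4@8, authorship 11233..4
After op 7 (delete): buffer="hhjv" (len 4), cursors c1@1 c2@1 c3@2 c4@4, authorship 13..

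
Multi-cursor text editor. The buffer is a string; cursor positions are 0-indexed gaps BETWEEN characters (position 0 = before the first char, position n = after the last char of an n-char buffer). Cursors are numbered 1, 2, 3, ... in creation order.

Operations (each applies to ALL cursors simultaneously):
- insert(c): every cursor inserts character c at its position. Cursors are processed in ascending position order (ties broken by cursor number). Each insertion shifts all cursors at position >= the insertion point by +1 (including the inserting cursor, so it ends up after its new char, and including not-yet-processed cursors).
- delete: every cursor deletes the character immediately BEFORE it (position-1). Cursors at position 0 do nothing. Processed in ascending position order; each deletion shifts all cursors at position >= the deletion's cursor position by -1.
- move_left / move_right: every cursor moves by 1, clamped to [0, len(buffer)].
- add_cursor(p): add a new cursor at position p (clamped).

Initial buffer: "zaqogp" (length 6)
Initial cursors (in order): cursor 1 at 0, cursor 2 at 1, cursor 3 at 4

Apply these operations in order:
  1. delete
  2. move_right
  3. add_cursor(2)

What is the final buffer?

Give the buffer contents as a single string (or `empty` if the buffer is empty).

Answer: aqgp

Derivation:
After op 1 (delete): buffer="aqgp" (len 4), cursors c1@0 c2@0 c3@2, authorship ....
After op 2 (move_right): buffer="aqgp" (len 4), cursors c1@1 c2@1 c3@3, authorship ....
After op 3 (add_cursor(2)): buffer="aqgp" (len 4), cursors c1@1 c2@1 c4@2 c3@3, authorship ....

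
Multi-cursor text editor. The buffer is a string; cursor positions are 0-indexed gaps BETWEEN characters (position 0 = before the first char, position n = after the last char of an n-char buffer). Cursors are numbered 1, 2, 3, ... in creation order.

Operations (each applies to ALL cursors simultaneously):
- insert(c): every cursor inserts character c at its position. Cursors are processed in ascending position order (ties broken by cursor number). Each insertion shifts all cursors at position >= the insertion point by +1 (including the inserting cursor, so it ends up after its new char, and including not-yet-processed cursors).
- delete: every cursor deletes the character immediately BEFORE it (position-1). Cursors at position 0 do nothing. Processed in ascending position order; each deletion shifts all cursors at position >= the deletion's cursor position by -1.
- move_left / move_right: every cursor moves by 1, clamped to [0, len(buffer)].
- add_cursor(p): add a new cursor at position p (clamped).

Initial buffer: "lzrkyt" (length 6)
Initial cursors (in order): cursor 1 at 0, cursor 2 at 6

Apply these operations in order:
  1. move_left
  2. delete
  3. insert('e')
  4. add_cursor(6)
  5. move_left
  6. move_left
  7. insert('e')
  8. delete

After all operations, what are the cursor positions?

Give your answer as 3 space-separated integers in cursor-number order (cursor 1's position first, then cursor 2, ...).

Answer: 0 4 4

Derivation:
After op 1 (move_left): buffer="lzrkyt" (len 6), cursors c1@0 c2@5, authorship ......
After op 2 (delete): buffer="lzrkt" (len 5), cursors c1@0 c2@4, authorship .....
After op 3 (insert('e')): buffer="elzrket" (len 7), cursors c1@1 c2@6, authorship 1....2.
After op 4 (add_cursor(6)): buffer="elzrket" (len 7), cursors c1@1 c2@6 c3@6, authorship 1....2.
After op 5 (move_left): buffer="elzrket" (len 7), cursors c1@0 c2@5 c3@5, authorship 1....2.
After op 6 (move_left): buffer="elzrket" (len 7), cursors c1@0 c2@4 c3@4, authorship 1....2.
After op 7 (insert('e')): buffer="eelzreeket" (len 10), cursors c1@1 c2@7 c3@7, authorship 11...23.2.
After op 8 (delete): buffer="elzrket" (len 7), cursors c1@0 c2@4 c3@4, authorship 1....2.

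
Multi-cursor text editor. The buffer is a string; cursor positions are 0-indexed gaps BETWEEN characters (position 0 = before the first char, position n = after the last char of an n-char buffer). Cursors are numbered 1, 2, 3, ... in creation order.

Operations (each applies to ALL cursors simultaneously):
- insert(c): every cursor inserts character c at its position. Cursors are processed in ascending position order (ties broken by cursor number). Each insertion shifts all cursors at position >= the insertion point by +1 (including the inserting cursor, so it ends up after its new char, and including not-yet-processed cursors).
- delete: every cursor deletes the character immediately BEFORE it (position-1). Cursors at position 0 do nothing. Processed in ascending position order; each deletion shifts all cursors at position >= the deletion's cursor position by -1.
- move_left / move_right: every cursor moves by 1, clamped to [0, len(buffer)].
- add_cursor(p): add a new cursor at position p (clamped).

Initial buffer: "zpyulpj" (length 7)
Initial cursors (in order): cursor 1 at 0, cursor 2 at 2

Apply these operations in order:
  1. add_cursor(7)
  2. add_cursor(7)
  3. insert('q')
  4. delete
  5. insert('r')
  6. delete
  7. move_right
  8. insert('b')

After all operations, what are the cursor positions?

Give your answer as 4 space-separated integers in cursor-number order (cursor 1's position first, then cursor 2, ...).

After op 1 (add_cursor(7)): buffer="zpyulpj" (len 7), cursors c1@0 c2@2 c3@7, authorship .......
After op 2 (add_cursor(7)): buffer="zpyulpj" (len 7), cursors c1@0 c2@2 c3@7 c4@7, authorship .......
After op 3 (insert('q')): buffer="qzpqyulpjqq" (len 11), cursors c1@1 c2@4 c3@11 c4@11, authorship 1..2.....34
After op 4 (delete): buffer="zpyulpj" (len 7), cursors c1@0 c2@2 c3@7 c4@7, authorship .......
After op 5 (insert('r')): buffer="rzpryulpjrr" (len 11), cursors c1@1 c2@4 c3@11 c4@11, authorship 1..2.....34
After op 6 (delete): buffer="zpyulpj" (len 7), cursors c1@0 c2@2 c3@7 c4@7, authorship .......
After op 7 (move_right): buffer="zpyulpj" (len 7), cursors c1@1 c2@3 c3@7 c4@7, authorship .......
After op 8 (insert('b')): buffer="zbpybulpjbb" (len 11), cursors c1@2 c2@5 c3@11 c4@11, authorship .1..2....34

Answer: 2 5 11 11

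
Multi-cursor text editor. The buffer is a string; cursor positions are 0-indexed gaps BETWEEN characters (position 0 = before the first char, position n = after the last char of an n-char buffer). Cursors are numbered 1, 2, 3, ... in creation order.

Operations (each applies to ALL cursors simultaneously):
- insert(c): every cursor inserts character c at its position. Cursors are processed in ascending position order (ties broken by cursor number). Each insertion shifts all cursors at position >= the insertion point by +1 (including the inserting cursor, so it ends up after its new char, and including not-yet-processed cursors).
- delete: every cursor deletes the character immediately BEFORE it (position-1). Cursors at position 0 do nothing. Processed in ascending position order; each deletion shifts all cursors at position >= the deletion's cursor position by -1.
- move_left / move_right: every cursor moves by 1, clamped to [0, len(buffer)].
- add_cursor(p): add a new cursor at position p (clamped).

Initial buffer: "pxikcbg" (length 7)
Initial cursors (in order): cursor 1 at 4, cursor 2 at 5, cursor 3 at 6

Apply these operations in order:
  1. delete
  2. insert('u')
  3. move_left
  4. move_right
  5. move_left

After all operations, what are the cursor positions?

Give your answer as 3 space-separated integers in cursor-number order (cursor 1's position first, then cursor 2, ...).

Answer: 5 5 5

Derivation:
After op 1 (delete): buffer="pxig" (len 4), cursors c1@3 c2@3 c3@3, authorship ....
After op 2 (insert('u')): buffer="pxiuuug" (len 7), cursors c1@6 c2@6 c3@6, authorship ...123.
After op 3 (move_left): buffer="pxiuuug" (len 7), cursors c1@5 c2@5 c3@5, authorship ...123.
After op 4 (move_right): buffer="pxiuuug" (len 7), cursors c1@6 c2@6 c3@6, authorship ...123.
After op 5 (move_left): buffer="pxiuuug" (len 7), cursors c1@5 c2@5 c3@5, authorship ...123.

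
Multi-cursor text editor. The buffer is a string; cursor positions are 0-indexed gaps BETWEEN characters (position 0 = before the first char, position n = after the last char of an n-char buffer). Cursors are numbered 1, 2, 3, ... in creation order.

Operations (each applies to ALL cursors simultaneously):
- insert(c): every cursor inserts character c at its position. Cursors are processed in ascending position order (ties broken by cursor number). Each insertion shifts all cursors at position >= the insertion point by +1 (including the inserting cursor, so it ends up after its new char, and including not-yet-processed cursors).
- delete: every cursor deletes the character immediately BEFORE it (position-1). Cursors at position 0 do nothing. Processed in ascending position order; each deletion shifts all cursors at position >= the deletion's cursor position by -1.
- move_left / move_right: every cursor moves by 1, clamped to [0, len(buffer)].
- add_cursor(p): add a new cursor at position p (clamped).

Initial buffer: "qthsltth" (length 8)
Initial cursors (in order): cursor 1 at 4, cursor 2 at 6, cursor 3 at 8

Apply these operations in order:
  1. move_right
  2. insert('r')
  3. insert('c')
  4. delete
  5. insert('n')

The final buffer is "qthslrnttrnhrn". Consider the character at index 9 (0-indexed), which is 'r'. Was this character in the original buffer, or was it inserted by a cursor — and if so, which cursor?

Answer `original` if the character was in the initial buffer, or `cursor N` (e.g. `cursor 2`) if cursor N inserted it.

Answer: cursor 2

Derivation:
After op 1 (move_right): buffer="qthsltth" (len 8), cursors c1@5 c2@7 c3@8, authorship ........
After op 2 (insert('r')): buffer="qthslrttrhr" (len 11), cursors c1@6 c2@9 c3@11, authorship .....1..2.3
After op 3 (insert('c')): buffer="qthslrcttrchrc" (len 14), cursors c1@7 c2@11 c3@14, authorship .....11..22.33
After op 4 (delete): buffer="qthslrttrhr" (len 11), cursors c1@6 c2@9 c3@11, authorship .....1..2.3
After op 5 (insert('n')): buffer="qthslrnttrnhrn" (len 14), cursors c1@7 c2@11 c3@14, authorship .....11..22.33
Authorship (.=original, N=cursor N): . . . . . 1 1 . . 2 2 . 3 3
Index 9: author = 2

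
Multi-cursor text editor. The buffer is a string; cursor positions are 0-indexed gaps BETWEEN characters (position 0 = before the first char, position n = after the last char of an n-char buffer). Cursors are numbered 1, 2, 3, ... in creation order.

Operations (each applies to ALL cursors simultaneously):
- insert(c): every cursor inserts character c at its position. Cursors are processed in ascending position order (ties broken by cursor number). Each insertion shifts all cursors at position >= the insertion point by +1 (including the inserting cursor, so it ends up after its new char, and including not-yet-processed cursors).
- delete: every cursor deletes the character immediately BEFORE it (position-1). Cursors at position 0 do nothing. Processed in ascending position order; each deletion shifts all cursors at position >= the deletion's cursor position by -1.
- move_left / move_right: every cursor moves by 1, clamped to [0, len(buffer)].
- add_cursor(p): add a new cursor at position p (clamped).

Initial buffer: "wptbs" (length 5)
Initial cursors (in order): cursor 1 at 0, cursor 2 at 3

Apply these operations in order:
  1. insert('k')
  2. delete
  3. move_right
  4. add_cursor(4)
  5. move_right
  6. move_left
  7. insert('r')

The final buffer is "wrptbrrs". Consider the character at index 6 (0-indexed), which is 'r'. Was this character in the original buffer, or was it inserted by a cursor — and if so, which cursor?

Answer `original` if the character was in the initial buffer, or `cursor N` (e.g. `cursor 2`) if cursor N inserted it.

After op 1 (insert('k')): buffer="kwptkbs" (len 7), cursors c1@1 c2@5, authorship 1...2..
After op 2 (delete): buffer="wptbs" (len 5), cursors c1@0 c2@3, authorship .....
After op 3 (move_right): buffer="wptbs" (len 5), cursors c1@1 c2@4, authorship .....
After op 4 (add_cursor(4)): buffer="wptbs" (len 5), cursors c1@1 c2@4 c3@4, authorship .....
After op 5 (move_right): buffer="wptbs" (len 5), cursors c1@2 c2@5 c3@5, authorship .....
After op 6 (move_left): buffer="wptbs" (len 5), cursors c1@1 c2@4 c3@4, authorship .....
After op 7 (insert('r')): buffer="wrptbrrs" (len 8), cursors c1@2 c2@7 c3@7, authorship .1...23.
Authorship (.=original, N=cursor N): . 1 . . . 2 3 .
Index 6: author = 3

Answer: cursor 3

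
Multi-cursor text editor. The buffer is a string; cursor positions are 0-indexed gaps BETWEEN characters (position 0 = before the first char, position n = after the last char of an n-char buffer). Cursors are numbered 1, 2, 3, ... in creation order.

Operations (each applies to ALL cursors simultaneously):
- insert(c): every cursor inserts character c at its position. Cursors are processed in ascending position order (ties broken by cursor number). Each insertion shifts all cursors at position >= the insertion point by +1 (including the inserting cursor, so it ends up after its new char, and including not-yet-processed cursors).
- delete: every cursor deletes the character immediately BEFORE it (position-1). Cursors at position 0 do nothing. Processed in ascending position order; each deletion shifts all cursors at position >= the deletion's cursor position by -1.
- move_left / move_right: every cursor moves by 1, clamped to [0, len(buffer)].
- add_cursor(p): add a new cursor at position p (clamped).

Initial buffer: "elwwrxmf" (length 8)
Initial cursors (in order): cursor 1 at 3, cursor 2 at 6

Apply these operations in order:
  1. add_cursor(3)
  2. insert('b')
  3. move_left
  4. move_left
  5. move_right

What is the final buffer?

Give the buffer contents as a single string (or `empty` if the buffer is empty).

Answer: elwbbwrxbmf

Derivation:
After op 1 (add_cursor(3)): buffer="elwwrxmf" (len 8), cursors c1@3 c3@3 c2@6, authorship ........
After op 2 (insert('b')): buffer="elwbbwrxbmf" (len 11), cursors c1@5 c3@5 c2@9, authorship ...13...2..
After op 3 (move_left): buffer="elwbbwrxbmf" (len 11), cursors c1@4 c3@4 c2@8, authorship ...13...2..
After op 4 (move_left): buffer="elwbbwrxbmf" (len 11), cursors c1@3 c3@3 c2@7, authorship ...13...2..
After op 5 (move_right): buffer="elwbbwrxbmf" (len 11), cursors c1@4 c3@4 c2@8, authorship ...13...2..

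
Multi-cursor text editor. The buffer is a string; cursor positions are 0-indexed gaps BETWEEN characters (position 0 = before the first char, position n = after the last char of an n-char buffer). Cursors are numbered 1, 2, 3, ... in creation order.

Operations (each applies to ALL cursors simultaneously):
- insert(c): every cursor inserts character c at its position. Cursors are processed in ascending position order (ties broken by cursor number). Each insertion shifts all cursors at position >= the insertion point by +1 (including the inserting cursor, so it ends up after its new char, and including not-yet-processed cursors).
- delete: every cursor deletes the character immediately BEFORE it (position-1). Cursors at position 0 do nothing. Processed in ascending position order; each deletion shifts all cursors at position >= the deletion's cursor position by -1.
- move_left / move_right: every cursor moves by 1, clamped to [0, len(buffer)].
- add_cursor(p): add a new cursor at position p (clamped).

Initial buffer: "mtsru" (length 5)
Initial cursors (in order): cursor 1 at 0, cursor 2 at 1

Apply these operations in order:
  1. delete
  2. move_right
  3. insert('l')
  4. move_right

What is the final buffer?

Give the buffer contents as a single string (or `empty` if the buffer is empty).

Answer: tllsru

Derivation:
After op 1 (delete): buffer="tsru" (len 4), cursors c1@0 c2@0, authorship ....
After op 2 (move_right): buffer="tsru" (len 4), cursors c1@1 c2@1, authorship ....
After op 3 (insert('l')): buffer="tllsru" (len 6), cursors c1@3 c2@3, authorship .12...
After op 4 (move_right): buffer="tllsru" (len 6), cursors c1@4 c2@4, authorship .12...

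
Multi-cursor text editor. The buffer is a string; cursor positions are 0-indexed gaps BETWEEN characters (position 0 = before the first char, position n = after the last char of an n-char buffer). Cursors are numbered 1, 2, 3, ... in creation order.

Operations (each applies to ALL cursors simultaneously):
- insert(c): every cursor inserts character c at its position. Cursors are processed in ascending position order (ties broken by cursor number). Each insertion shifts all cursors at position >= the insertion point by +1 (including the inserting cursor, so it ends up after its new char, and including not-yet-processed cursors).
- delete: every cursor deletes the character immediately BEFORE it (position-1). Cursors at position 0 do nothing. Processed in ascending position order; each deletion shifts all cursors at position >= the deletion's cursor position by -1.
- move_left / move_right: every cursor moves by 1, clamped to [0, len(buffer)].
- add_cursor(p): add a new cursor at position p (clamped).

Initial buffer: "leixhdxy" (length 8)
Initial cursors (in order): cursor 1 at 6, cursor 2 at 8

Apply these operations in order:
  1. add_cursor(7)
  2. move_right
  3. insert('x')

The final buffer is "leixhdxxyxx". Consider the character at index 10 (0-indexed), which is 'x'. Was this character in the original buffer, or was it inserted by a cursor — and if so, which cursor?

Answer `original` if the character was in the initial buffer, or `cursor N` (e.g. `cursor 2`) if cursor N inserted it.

Answer: cursor 3

Derivation:
After op 1 (add_cursor(7)): buffer="leixhdxy" (len 8), cursors c1@6 c3@7 c2@8, authorship ........
After op 2 (move_right): buffer="leixhdxy" (len 8), cursors c1@7 c2@8 c3@8, authorship ........
After op 3 (insert('x')): buffer="leixhdxxyxx" (len 11), cursors c1@8 c2@11 c3@11, authorship .......1.23
Authorship (.=original, N=cursor N): . . . . . . . 1 . 2 3
Index 10: author = 3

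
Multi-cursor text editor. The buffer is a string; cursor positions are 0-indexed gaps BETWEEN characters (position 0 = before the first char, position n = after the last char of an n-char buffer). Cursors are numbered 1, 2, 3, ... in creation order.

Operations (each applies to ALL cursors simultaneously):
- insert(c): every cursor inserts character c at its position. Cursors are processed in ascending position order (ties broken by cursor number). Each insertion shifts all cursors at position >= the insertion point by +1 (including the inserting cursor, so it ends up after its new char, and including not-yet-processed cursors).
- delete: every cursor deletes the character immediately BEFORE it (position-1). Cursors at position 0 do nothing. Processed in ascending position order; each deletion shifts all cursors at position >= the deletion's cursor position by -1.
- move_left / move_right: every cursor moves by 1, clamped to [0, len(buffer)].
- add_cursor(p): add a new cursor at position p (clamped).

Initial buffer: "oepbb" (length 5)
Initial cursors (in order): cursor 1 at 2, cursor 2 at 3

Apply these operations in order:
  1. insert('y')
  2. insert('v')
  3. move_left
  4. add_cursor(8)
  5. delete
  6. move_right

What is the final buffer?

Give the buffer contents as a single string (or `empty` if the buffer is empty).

Answer: oevpvb

Derivation:
After op 1 (insert('y')): buffer="oeypybb" (len 7), cursors c1@3 c2@5, authorship ..1.2..
After op 2 (insert('v')): buffer="oeyvpyvbb" (len 9), cursors c1@4 c2@7, authorship ..11.22..
After op 3 (move_left): buffer="oeyvpyvbb" (len 9), cursors c1@3 c2@6, authorship ..11.22..
After op 4 (add_cursor(8)): buffer="oeyvpyvbb" (len 9), cursors c1@3 c2@6 c3@8, authorship ..11.22..
After op 5 (delete): buffer="oevpvb" (len 6), cursors c1@2 c2@4 c3@5, authorship ..1.2.
After op 6 (move_right): buffer="oevpvb" (len 6), cursors c1@3 c2@5 c3@6, authorship ..1.2.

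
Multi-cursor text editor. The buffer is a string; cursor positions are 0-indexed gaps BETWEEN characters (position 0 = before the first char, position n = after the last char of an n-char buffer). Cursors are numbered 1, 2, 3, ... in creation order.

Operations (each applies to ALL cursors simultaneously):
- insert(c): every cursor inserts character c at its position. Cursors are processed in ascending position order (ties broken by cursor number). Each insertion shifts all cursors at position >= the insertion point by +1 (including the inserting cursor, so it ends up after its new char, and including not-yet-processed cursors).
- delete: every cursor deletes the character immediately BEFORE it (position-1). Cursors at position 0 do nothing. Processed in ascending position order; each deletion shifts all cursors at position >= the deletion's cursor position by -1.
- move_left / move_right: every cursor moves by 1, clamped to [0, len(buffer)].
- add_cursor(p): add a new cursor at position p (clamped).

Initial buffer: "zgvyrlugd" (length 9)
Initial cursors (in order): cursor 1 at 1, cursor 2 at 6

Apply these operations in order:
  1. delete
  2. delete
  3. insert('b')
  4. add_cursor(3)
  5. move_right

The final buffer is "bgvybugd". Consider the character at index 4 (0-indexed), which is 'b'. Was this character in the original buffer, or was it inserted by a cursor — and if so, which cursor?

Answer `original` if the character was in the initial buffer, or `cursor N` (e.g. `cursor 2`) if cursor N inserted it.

Answer: cursor 2

Derivation:
After op 1 (delete): buffer="gvyrugd" (len 7), cursors c1@0 c2@4, authorship .......
After op 2 (delete): buffer="gvyugd" (len 6), cursors c1@0 c2@3, authorship ......
After op 3 (insert('b')): buffer="bgvybugd" (len 8), cursors c1@1 c2@5, authorship 1...2...
After op 4 (add_cursor(3)): buffer="bgvybugd" (len 8), cursors c1@1 c3@3 c2@5, authorship 1...2...
After op 5 (move_right): buffer="bgvybugd" (len 8), cursors c1@2 c3@4 c2@6, authorship 1...2...
Authorship (.=original, N=cursor N): 1 . . . 2 . . .
Index 4: author = 2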